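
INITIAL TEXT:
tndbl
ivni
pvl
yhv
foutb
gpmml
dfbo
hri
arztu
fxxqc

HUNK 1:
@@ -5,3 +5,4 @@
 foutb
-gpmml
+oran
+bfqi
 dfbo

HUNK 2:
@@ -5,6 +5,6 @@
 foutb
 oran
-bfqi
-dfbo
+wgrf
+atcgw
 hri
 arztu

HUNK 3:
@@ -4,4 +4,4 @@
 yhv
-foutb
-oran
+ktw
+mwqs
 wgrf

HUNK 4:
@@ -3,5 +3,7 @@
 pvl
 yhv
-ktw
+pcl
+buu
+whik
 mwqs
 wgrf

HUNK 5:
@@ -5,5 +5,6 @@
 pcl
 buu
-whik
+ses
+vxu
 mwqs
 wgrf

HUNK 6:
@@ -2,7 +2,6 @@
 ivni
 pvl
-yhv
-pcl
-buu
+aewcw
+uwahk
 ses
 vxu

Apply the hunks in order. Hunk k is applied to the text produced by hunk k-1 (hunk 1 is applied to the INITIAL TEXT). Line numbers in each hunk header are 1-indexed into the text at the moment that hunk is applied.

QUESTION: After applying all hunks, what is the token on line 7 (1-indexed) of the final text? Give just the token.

Hunk 1: at line 5 remove [gpmml] add [oran,bfqi] -> 11 lines: tndbl ivni pvl yhv foutb oran bfqi dfbo hri arztu fxxqc
Hunk 2: at line 5 remove [bfqi,dfbo] add [wgrf,atcgw] -> 11 lines: tndbl ivni pvl yhv foutb oran wgrf atcgw hri arztu fxxqc
Hunk 3: at line 4 remove [foutb,oran] add [ktw,mwqs] -> 11 lines: tndbl ivni pvl yhv ktw mwqs wgrf atcgw hri arztu fxxqc
Hunk 4: at line 3 remove [ktw] add [pcl,buu,whik] -> 13 lines: tndbl ivni pvl yhv pcl buu whik mwqs wgrf atcgw hri arztu fxxqc
Hunk 5: at line 5 remove [whik] add [ses,vxu] -> 14 lines: tndbl ivni pvl yhv pcl buu ses vxu mwqs wgrf atcgw hri arztu fxxqc
Hunk 6: at line 2 remove [yhv,pcl,buu] add [aewcw,uwahk] -> 13 lines: tndbl ivni pvl aewcw uwahk ses vxu mwqs wgrf atcgw hri arztu fxxqc
Final line 7: vxu

Answer: vxu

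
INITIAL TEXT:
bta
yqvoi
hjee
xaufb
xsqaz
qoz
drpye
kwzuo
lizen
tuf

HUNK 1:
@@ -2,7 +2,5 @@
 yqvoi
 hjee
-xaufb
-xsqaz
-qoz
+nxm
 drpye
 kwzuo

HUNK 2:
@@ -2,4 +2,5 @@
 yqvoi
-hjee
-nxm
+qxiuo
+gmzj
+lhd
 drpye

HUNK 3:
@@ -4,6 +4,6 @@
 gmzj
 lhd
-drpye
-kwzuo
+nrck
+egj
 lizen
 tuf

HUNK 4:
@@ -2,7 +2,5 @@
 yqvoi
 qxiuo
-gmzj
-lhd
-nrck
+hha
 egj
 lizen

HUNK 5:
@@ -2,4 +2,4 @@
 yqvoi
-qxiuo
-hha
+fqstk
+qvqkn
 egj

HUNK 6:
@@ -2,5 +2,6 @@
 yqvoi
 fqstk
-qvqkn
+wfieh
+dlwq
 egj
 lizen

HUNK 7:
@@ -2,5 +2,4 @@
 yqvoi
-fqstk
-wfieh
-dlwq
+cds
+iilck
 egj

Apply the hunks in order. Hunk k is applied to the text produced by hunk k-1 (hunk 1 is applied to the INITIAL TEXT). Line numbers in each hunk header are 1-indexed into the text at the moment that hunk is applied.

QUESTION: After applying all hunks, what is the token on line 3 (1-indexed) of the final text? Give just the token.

Answer: cds

Derivation:
Hunk 1: at line 2 remove [xaufb,xsqaz,qoz] add [nxm] -> 8 lines: bta yqvoi hjee nxm drpye kwzuo lizen tuf
Hunk 2: at line 2 remove [hjee,nxm] add [qxiuo,gmzj,lhd] -> 9 lines: bta yqvoi qxiuo gmzj lhd drpye kwzuo lizen tuf
Hunk 3: at line 4 remove [drpye,kwzuo] add [nrck,egj] -> 9 lines: bta yqvoi qxiuo gmzj lhd nrck egj lizen tuf
Hunk 4: at line 2 remove [gmzj,lhd,nrck] add [hha] -> 7 lines: bta yqvoi qxiuo hha egj lizen tuf
Hunk 5: at line 2 remove [qxiuo,hha] add [fqstk,qvqkn] -> 7 lines: bta yqvoi fqstk qvqkn egj lizen tuf
Hunk 6: at line 2 remove [qvqkn] add [wfieh,dlwq] -> 8 lines: bta yqvoi fqstk wfieh dlwq egj lizen tuf
Hunk 7: at line 2 remove [fqstk,wfieh,dlwq] add [cds,iilck] -> 7 lines: bta yqvoi cds iilck egj lizen tuf
Final line 3: cds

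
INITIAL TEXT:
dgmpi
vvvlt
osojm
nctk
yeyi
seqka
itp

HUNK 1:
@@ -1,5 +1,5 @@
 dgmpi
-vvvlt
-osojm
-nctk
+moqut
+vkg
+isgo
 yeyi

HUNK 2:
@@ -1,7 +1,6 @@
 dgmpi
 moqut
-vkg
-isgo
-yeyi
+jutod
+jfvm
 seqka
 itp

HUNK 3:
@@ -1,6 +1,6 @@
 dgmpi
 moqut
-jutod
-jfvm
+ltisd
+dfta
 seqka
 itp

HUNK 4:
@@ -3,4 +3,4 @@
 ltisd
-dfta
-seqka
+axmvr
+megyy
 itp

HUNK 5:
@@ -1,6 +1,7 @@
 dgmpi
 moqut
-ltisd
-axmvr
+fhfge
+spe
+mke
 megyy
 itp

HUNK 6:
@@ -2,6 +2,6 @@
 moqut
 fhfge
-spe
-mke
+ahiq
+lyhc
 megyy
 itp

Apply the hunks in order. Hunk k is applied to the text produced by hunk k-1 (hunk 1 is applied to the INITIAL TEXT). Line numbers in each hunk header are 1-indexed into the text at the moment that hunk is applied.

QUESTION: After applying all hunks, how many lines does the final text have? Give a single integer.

Hunk 1: at line 1 remove [vvvlt,osojm,nctk] add [moqut,vkg,isgo] -> 7 lines: dgmpi moqut vkg isgo yeyi seqka itp
Hunk 2: at line 1 remove [vkg,isgo,yeyi] add [jutod,jfvm] -> 6 lines: dgmpi moqut jutod jfvm seqka itp
Hunk 3: at line 1 remove [jutod,jfvm] add [ltisd,dfta] -> 6 lines: dgmpi moqut ltisd dfta seqka itp
Hunk 4: at line 3 remove [dfta,seqka] add [axmvr,megyy] -> 6 lines: dgmpi moqut ltisd axmvr megyy itp
Hunk 5: at line 1 remove [ltisd,axmvr] add [fhfge,spe,mke] -> 7 lines: dgmpi moqut fhfge spe mke megyy itp
Hunk 6: at line 2 remove [spe,mke] add [ahiq,lyhc] -> 7 lines: dgmpi moqut fhfge ahiq lyhc megyy itp
Final line count: 7

Answer: 7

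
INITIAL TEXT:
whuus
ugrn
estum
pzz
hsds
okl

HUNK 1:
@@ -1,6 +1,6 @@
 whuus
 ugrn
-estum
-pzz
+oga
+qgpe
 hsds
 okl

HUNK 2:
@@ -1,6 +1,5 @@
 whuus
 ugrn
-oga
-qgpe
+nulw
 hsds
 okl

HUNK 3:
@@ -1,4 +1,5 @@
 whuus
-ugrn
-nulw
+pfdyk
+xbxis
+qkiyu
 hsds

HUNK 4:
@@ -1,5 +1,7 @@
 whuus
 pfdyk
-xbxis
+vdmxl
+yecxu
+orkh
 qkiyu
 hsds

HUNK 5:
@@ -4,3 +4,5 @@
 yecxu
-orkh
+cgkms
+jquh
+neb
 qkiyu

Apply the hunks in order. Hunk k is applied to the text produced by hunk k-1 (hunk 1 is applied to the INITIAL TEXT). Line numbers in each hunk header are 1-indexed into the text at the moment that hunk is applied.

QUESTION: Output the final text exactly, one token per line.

Hunk 1: at line 1 remove [estum,pzz] add [oga,qgpe] -> 6 lines: whuus ugrn oga qgpe hsds okl
Hunk 2: at line 1 remove [oga,qgpe] add [nulw] -> 5 lines: whuus ugrn nulw hsds okl
Hunk 3: at line 1 remove [ugrn,nulw] add [pfdyk,xbxis,qkiyu] -> 6 lines: whuus pfdyk xbxis qkiyu hsds okl
Hunk 4: at line 1 remove [xbxis] add [vdmxl,yecxu,orkh] -> 8 lines: whuus pfdyk vdmxl yecxu orkh qkiyu hsds okl
Hunk 5: at line 4 remove [orkh] add [cgkms,jquh,neb] -> 10 lines: whuus pfdyk vdmxl yecxu cgkms jquh neb qkiyu hsds okl

Answer: whuus
pfdyk
vdmxl
yecxu
cgkms
jquh
neb
qkiyu
hsds
okl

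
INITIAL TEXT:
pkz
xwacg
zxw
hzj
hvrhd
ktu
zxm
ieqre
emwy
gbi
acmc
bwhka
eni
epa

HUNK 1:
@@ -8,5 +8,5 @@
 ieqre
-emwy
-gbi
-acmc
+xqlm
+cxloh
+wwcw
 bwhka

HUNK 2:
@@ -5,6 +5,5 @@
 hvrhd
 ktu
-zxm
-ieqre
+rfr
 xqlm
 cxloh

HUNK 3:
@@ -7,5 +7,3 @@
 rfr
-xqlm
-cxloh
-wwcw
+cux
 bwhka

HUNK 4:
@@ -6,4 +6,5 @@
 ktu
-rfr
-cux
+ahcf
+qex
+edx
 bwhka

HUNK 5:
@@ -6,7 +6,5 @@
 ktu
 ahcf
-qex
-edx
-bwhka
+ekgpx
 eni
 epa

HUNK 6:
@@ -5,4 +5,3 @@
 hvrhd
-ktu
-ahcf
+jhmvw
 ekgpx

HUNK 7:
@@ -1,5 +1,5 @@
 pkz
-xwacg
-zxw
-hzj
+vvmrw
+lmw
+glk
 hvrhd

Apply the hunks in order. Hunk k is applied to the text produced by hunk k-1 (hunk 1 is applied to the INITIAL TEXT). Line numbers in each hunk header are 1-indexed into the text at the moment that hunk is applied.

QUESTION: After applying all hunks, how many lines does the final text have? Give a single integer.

Hunk 1: at line 8 remove [emwy,gbi,acmc] add [xqlm,cxloh,wwcw] -> 14 lines: pkz xwacg zxw hzj hvrhd ktu zxm ieqre xqlm cxloh wwcw bwhka eni epa
Hunk 2: at line 5 remove [zxm,ieqre] add [rfr] -> 13 lines: pkz xwacg zxw hzj hvrhd ktu rfr xqlm cxloh wwcw bwhka eni epa
Hunk 3: at line 7 remove [xqlm,cxloh,wwcw] add [cux] -> 11 lines: pkz xwacg zxw hzj hvrhd ktu rfr cux bwhka eni epa
Hunk 4: at line 6 remove [rfr,cux] add [ahcf,qex,edx] -> 12 lines: pkz xwacg zxw hzj hvrhd ktu ahcf qex edx bwhka eni epa
Hunk 5: at line 6 remove [qex,edx,bwhka] add [ekgpx] -> 10 lines: pkz xwacg zxw hzj hvrhd ktu ahcf ekgpx eni epa
Hunk 6: at line 5 remove [ktu,ahcf] add [jhmvw] -> 9 lines: pkz xwacg zxw hzj hvrhd jhmvw ekgpx eni epa
Hunk 7: at line 1 remove [xwacg,zxw,hzj] add [vvmrw,lmw,glk] -> 9 lines: pkz vvmrw lmw glk hvrhd jhmvw ekgpx eni epa
Final line count: 9

Answer: 9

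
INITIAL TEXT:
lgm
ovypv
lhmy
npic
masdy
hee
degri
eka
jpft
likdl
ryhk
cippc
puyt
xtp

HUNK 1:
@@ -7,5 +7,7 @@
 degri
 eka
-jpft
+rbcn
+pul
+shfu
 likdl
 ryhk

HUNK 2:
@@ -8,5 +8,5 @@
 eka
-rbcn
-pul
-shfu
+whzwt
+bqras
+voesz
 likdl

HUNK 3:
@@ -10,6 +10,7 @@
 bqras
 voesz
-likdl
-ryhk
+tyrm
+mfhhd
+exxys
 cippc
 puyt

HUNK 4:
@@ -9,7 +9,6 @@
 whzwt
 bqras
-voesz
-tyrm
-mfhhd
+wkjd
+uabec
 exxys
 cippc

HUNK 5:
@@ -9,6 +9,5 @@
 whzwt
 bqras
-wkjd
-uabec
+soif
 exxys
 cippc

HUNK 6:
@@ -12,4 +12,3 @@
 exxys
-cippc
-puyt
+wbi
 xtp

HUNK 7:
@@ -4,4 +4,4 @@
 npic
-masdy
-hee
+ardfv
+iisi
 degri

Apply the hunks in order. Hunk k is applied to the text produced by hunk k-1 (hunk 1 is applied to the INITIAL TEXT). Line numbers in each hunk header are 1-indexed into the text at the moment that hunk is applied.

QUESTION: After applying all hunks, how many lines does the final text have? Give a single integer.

Answer: 14

Derivation:
Hunk 1: at line 7 remove [jpft] add [rbcn,pul,shfu] -> 16 lines: lgm ovypv lhmy npic masdy hee degri eka rbcn pul shfu likdl ryhk cippc puyt xtp
Hunk 2: at line 8 remove [rbcn,pul,shfu] add [whzwt,bqras,voesz] -> 16 lines: lgm ovypv lhmy npic masdy hee degri eka whzwt bqras voesz likdl ryhk cippc puyt xtp
Hunk 3: at line 10 remove [likdl,ryhk] add [tyrm,mfhhd,exxys] -> 17 lines: lgm ovypv lhmy npic masdy hee degri eka whzwt bqras voesz tyrm mfhhd exxys cippc puyt xtp
Hunk 4: at line 9 remove [voesz,tyrm,mfhhd] add [wkjd,uabec] -> 16 lines: lgm ovypv lhmy npic masdy hee degri eka whzwt bqras wkjd uabec exxys cippc puyt xtp
Hunk 5: at line 9 remove [wkjd,uabec] add [soif] -> 15 lines: lgm ovypv lhmy npic masdy hee degri eka whzwt bqras soif exxys cippc puyt xtp
Hunk 6: at line 12 remove [cippc,puyt] add [wbi] -> 14 lines: lgm ovypv lhmy npic masdy hee degri eka whzwt bqras soif exxys wbi xtp
Hunk 7: at line 4 remove [masdy,hee] add [ardfv,iisi] -> 14 lines: lgm ovypv lhmy npic ardfv iisi degri eka whzwt bqras soif exxys wbi xtp
Final line count: 14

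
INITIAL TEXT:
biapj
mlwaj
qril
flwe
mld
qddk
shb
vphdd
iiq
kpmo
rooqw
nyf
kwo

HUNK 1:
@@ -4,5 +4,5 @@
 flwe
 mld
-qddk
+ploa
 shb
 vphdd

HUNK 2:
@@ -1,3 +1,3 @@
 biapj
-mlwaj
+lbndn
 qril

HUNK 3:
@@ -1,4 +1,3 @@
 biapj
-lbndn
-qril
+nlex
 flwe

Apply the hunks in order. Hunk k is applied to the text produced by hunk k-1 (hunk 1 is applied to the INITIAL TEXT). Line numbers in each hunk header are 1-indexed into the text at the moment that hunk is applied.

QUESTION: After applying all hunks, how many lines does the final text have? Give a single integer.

Answer: 12

Derivation:
Hunk 1: at line 4 remove [qddk] add [ploa] -> 13 lines: biapj mlwaj qril flwe mld ploa shb vphdd iiq kpmo rooqw nyf kwo
Hunk 2: at line 1 remove [mlwaj] add [lbndn] -> 13 lines: biapj lbndn qril flwe mld ploa shb vphdd iiq kpmo rooqw nyf kwo
Hunk 3: at line 1 remove [lbndn,qril] add [nlex] -> 12 lines: biapj nlex flwe mld ploa shb vphdd iiq kpmo rooqw nyf kwo
Final line count: 12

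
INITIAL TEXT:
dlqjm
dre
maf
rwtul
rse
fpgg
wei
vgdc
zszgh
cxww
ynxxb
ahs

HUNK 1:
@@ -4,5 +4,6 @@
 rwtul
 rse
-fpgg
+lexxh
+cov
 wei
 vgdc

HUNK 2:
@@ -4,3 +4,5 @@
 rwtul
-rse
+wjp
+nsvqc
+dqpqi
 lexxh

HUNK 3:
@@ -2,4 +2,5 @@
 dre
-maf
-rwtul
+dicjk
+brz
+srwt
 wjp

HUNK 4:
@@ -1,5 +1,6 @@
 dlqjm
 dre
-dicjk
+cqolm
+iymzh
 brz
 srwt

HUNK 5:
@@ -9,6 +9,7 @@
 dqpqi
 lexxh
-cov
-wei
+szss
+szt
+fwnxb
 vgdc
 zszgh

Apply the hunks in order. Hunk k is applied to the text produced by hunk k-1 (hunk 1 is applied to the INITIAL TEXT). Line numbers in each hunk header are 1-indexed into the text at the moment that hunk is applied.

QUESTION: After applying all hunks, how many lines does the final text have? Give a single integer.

Hunk 1: at line 4 remove [fpgg] add [lexxh,cov] -> 13 lines: dlqjm dre maf rwtul rse lexxh cov wei vgdc zszgh cxww ynxxb ahs
Hunk 2: at line 4 remove [rse] add [wjp,nsvqc,dqpqi] -> 15 lines: dlqjm dre maf rwtul wjp nsvqc dqpqi lexxh cov wei vgdc zszgh cxww ynxxb ahs
Hunk 3: at line 2 remove [maf,rwtul] add [dicjk,brz,srwt] -> 16 lines: dlqjm dre dicjk brz srwt wjp nsvqc dqpqi lexxh cov wei vgdc zszgh cxww ynxxb ahs
Hunk 4: at line 1 remove [dicjk] add [cqolm,iymzh] -> 17 lines: dlqjm dre cqolm iymzh brz srwt wjp nsvqc dqpqi lexxh cov wei vgdc zszgh cxww ynxxb ahs
Hunk 5: at line 9 remove [cov,wei] add [szss,szt,fwnxb] -> 18 lines: dlqjm dre cqolm iymzh brz srwt wjp nsvqc dqpqi lexxh szss szt fwnxb vgdc zszgh cxww ynxxb ahs
Final line count: 18

Answer: 18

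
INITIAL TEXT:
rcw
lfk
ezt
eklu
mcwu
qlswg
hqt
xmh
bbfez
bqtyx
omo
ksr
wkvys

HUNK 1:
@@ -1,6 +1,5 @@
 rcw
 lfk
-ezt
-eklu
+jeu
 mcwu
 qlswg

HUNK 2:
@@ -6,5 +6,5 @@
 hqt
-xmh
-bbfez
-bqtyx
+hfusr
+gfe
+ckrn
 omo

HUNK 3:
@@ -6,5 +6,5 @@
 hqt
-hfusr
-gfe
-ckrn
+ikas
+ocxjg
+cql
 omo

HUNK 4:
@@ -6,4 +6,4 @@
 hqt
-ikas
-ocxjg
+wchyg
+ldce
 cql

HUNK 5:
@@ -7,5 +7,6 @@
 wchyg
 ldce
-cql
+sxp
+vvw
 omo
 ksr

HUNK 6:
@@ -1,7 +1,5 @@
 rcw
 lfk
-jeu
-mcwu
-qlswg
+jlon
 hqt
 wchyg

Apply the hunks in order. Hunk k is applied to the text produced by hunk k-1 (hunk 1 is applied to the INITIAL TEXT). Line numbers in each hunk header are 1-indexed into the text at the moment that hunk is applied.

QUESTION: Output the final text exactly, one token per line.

Answer: rcw
lfk
jlon
hqt
wchyg
ldce
sxp
vvw
omo
ksr
wkvys

Derivation:
Hunk 1: at line 1 remove [ezt,eklu] add [jeu] -> 12 lines: rcw lfk jeu mcwu qlswg hqt xmh bbfez bqtyx omo ksr wkvys
Hunk 2: at line 6 remove [xmh,bbfez,bqtyx] add [hfusr,gfe,ckrn] -> 12 lines: rcw lfk jeu mcwu qlswg hqt hfusr gfe ckrn omo ksr wkvys
Hunk 3: at line 6 remove [hfusr,gfe,ckrn] add [ikas,ocxjg,cql] -> 12 lines: rcw lfk jeu mcwu qlswg hqt ikas ocxjg cql omo ksr wkvys
Hunk 4: at line 6 remove [ikas,ocxjg] add [wchyg,ldce] -> 12 lines: rcw lfk jeu mcwu qlswg hqt wchyg ldce cql omo ksr wkvys
Hunk 5: at line 7 remove [cql] add [sxp,vvw] -> 13 lines: rcw lfk jeu mcwu qlswg hqt wchyg ldce sxp vvw omo ksr wkvys
Hunk 6: at line 1 remove [jeu,mcwu,qlswg] add [jlon] -> 11 lines: rcw lfk jlon hqt wchyg ldce sxp vvw omo ksr wkvys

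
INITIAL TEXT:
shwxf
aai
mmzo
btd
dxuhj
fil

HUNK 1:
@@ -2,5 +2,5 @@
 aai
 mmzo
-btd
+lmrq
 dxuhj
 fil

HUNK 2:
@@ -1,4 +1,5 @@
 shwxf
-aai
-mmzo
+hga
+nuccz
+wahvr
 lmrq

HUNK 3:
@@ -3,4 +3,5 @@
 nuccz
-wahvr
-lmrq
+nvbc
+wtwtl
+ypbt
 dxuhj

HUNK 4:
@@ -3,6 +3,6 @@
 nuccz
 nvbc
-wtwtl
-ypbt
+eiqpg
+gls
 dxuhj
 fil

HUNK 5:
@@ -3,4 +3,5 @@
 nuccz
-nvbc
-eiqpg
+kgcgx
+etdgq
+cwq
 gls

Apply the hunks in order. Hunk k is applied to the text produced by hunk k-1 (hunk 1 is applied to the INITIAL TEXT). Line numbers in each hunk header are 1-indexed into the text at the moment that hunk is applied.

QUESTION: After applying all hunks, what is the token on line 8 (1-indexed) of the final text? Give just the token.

Answer: dxuhj

Derivation:
Hunk 1: at line 2 remove [btd] add [lmrq] -> 6 lines: shwxf aai mmzo lmrq dxuhj fil
Hunk 2: at line 1 remove [aai,mmzo] add [hga,nuccz,wahvr] -> 7 lines: shwxf hga nuccz wahvr lmrq dxuhj fil
Hunk 3: at line 3 remove [wahvr,lmrq] add [nvbc,wtwtl,ypbt] -> 8 lines: shwxf hga nuccz nvbc wtwtl ypbt dxuhj fil
Hunk 4: at line 3 remove [wtwtl,ypbt] add [eiqpg,gls] -> 8 lines: shwxf hga nuccz nvbc eiqpg gls dxuhj fil
Hunk 5: at line 3 remove [nvbc,eiqpg] add [kgcgx,etdgq,cwq] -> 9 lines: shwxf hga nuccz kgcgx etdgq cwq gls dxuhj fil
Final line 8: dxuhj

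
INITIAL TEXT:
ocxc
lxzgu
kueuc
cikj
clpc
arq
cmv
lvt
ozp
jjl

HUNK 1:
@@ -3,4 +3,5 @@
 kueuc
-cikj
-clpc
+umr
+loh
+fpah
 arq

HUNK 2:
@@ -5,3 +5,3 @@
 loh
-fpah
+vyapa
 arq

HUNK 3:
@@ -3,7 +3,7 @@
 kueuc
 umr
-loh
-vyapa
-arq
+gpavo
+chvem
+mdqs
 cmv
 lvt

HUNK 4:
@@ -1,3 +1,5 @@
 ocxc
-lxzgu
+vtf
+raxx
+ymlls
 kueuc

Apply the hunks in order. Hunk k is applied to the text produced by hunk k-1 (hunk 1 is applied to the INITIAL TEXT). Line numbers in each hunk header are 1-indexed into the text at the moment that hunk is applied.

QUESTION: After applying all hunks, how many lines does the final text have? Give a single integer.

Answer: 13

Derivation:
Hunk 1: at line 3 remove [cikj,clpc] add [umr,loh,fpah] -> 11 lines: ocxc lxzgu kueuc umr loh fpah arq cmv lvt ozp jjl
Hunk 2: at line 5 remove [fpah] add [vyapa] -> 11 lines: ocxc lxzgu kueuc umr loh vyapa arq cmv lvt ozp jjl
Hunk 3: at line 3 remove [loh,vyapa,arq] add [gpavo,chvem,mdqs] -> 11 lines: ocxc lxzgu kueuc umr gpavo chvem mdqs cmv lvt ozp jjl
Hunk 4: at line 1 remove [lxzgu] add [vtf,raxx,ymlls] -> 13 lines: ocxc vtf raxx ymlls kueuc umr gpavo chvem mdqs cmv lvt ozp jjl
Final line count: 13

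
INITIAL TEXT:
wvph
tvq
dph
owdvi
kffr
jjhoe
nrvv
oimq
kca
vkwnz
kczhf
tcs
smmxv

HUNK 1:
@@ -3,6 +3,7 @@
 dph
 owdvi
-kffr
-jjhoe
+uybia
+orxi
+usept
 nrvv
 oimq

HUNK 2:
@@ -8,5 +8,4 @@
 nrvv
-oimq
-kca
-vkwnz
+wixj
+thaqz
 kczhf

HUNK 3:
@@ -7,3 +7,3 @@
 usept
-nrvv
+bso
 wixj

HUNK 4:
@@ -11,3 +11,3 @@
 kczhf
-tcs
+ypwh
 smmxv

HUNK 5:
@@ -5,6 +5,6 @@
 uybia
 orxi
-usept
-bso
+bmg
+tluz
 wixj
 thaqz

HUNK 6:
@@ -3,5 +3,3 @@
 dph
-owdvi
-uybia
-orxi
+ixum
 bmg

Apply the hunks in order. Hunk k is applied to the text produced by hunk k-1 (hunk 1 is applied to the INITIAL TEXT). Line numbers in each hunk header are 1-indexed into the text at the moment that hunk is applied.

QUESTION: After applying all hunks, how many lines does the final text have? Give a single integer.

Answer: 11

Derivation:
Hunk 1: at line 3 remove [kffr,jjhoe] add [uybia,orxi,usept] -> 14 lines: wvph tvq dph owdvi uybia orxi usept nrvv oimq kca vkwnz kczhf tcs smmxv
Hunk 2: at line 8 remove [oimq,kca,vkwnz] add [wixj,thaqz] -> 13 lines: wvph tvq dph owdvi uybia orxi usept nrvv wixj thaqz kczhf tcs smmxv
Hunk 3: at line 7 remove [nrvv] add [bso] -> 13 lines: wvph tvq dph owdvi uybia orxi usept bso wixj thaqz kczhf tcs smmxv
Hunk 4: at line 11 remove [tcs] add [ypwh] -> 13 lines: wvph tvq dph owdvi uybia orxi usept bso wixj thaqz kczhf ypwh smmxv
Hunk 5: at line 5 remove [usept,bso] add [bmg,tluz] -> 13 lines: wvph tvq dph owdvi uybia orxi bmg tluz wixj thaqz kczhf ypwh smmxv
Hunk 6: at line 3 remove [owdvi,uybia,orxi] add [ixum] -> 11 lines: wvph tvq dph ixum bmg tluz wixj thaqz kczhf ypwh smmxv
Final line count: 11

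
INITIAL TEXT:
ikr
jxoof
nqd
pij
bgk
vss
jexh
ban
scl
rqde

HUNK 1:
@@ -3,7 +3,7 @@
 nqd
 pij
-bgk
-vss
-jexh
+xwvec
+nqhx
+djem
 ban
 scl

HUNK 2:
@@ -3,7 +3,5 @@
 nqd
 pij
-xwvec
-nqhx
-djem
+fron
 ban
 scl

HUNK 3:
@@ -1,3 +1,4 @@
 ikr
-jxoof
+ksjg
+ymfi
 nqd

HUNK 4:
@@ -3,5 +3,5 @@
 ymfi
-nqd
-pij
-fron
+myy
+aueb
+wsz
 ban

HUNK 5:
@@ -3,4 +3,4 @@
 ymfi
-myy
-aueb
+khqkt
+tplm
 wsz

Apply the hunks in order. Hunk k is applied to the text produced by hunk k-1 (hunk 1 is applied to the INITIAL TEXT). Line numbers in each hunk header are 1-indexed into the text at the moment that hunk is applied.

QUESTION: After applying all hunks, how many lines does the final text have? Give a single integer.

Answer: 9

Derivation:
Hunk 1: at line 3 remove [bgk,vss,jexh] add [xwvec,nqhx,djem] -> 10 lines: ikr jxoof nqd pij xwvec nqhx djem ban scl rqde
Hunk 2: at line 3 remove [xwvec,nqhx,djem] add [fron] -> 8 lines: ikr jxoof nqd pij fron ban scl rqde
Hunk 3: at line 1 remove [jxoof] add [ksjg,ymfi] -> 9 lines: ikr ksjg ymfi nqd pij fron ban scl rqde
Hunk 4: at line 3 remove [nqd,pij,fron] add [myy,aueb,wsz] -> 9 lines: ikr ksjg ymfi myy aueb wsz ban scl rqde
Hunk 5: at line 3 remove [myy,aueb] add [khqkt,tplm] -> 9 lines: ikr ksjg ymfi khqkt tplm wsz ban scl rqde
Final line count: 9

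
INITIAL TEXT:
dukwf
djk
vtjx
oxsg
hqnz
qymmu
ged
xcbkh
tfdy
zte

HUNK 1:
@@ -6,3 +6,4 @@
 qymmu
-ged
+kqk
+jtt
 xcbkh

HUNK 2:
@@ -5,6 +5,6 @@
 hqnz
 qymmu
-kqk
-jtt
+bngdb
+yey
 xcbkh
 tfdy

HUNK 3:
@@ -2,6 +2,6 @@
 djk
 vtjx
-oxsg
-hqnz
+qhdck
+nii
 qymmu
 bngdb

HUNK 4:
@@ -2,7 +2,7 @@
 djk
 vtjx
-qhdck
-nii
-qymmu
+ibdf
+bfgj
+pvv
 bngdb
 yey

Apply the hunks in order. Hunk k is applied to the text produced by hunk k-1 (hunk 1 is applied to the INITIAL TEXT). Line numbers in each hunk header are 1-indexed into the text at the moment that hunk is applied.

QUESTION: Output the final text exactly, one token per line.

Answer: dukwf
djk
vtjx
ibdf
bfgj
pvv
bngdb
yey
xcbkh
tfdy
zte

Derivation:
Hunk 1: at line 6 remove [ged] add [kqk,jtt] -> 11 lines: dukwf djk vtjx oxsg hqnz qymmu kqk jtt xcbkh tfdy zte
Hunk 2: at line 5 remove [kqk,jtt] add [bngdb,yey] -> 11 lines: dukwf djk vtjx oxsg hqnz qymmu bngdb yey xcbkh tfdy zte
Hunk 3: at line 2 remove [oxsg,hqnz] add [qhdck,nii] -> 11 lines: dukwf djk vtjx qhdck nii qymmu bngdb yey xcbkh tfdy zte
Hunk 4: at line 2 remove [qhdck,nii,qymmu] add [ibdf,bfgj,pvv] -> 11 lines: dukwf djk vtjx ibdf bfgj pvv bngdb yey xcbkh tfdy zte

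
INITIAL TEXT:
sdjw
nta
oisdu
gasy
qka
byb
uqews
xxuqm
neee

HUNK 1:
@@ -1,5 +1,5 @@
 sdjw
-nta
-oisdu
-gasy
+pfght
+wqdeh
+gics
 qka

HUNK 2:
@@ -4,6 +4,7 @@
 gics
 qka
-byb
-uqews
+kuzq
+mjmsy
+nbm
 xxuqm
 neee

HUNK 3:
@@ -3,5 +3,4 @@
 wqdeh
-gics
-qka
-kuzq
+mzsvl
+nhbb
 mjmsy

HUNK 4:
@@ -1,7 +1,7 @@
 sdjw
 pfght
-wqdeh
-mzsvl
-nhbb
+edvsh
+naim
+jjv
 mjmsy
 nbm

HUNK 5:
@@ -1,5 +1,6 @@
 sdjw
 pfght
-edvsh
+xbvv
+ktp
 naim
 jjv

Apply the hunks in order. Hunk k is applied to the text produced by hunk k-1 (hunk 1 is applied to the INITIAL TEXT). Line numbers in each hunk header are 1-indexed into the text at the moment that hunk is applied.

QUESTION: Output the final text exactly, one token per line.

Answer: sdjw
pfght
xbvv
ktp
naim
jjv
mjmsy
nbm
xxuqm
neee

Derivation:
Hunk 1: at line 1 remove [nta,oisdu,gasy] add [pfght,wqdeh,gics] -> 9 lines: sdjw pfght wqdeh gics qka byb uqews xxuqm neee
Hunk 2: at line 4 remove [byb,uqews] add [kuzq,mjmsy,nbm] -> 10 lines: sdjw pfght wqdeh gics qka kuzq mjmsy nbm xxuqm neee
Hunk 3: at line 3 remove [gics,qka,kuzq] add [mzsvl,nhbb] -> 9 lines: sdjw pfght wqdeh mzsvl nhbb mjmsy nbm xxuqm neee
Hunk 4: at line 1 remove [wqdeh,mzsvl,nhbb] add [edvsh,naim,jjv] -> 9 lines: sdjw pfght edvsh naim jjv mjmsy nbm xxuqm neee
Hunk 5: at line 1 remove [edvsh] add [xbvv,ktp] -> 10 lines: sdjw pfght xbvv ktp naim jjv mjmsy nbm xxuqm neee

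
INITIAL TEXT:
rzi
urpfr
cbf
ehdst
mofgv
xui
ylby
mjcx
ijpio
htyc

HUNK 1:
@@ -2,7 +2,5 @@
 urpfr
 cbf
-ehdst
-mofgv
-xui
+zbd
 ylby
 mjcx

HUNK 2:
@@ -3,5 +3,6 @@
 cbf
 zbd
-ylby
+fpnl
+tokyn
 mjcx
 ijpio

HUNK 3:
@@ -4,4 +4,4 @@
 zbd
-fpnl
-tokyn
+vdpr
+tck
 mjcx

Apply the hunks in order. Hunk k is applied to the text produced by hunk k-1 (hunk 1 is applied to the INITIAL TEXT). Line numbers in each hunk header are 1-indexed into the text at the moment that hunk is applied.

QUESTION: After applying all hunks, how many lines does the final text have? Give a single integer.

Answer: 9

Derivation:
Hunk 1: at line 2 remove [ehdst,mofgv,xui] add [zbd] -> 8 lines: rzi urpfr cbf zbd ylby mjcx ijpio htyc
Hunk 2: at line 3 remove [ylby] add [fpnl,tokyn] -> 9 lines: rzi urpfr cbf zbd fpnl tokyn mjcx ijpio htyc
Hunk 3: at line 4 remove [fpnl,tokyn] add [vdpr,tck] -> 9 lines: rzi urpfr cbf zbd vdpr tck mjcx ijpio htyc
Final line count: 9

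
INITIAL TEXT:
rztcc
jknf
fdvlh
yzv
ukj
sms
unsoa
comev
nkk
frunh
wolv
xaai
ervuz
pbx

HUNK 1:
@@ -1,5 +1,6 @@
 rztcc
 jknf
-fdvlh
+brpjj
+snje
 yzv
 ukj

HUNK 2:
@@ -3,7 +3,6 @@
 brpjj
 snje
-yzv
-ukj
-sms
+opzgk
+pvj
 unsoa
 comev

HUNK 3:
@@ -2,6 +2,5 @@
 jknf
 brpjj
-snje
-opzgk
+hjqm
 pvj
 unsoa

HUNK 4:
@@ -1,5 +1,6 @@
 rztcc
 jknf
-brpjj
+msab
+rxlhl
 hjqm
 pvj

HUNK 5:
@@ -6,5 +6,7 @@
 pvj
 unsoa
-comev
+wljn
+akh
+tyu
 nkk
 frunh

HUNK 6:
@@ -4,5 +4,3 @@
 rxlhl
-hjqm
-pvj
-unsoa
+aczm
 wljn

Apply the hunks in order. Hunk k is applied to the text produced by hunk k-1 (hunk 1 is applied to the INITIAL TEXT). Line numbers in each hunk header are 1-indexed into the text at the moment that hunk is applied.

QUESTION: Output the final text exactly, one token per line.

Answer: rztcc
jknf
msab
rxlhl
aczm
wljn
akh
tyu
nkk
frunh
wolv
xaai
ervuz
pbx

Derivation:
Hunk 1: at line 1 remove [fdvlh] add [brpjj,snje] -> 15 lines: rztcc jknf brpjj snje yzv ukj sms unsoa comev nkk frunh wolv xaai ervuz pbx
Hunk 2: at line 3 remove [yzv,ukj,sms] add [opzgk,pvj] -> 14 lines: rztcc jknf brpjj snje opzgk pvj unsoa comev nkk frunh wolv xaai ervuz pbx
Hunk 3: at line 2 remove [snje,opzgk] add [hjqm] -> 13 lines: rztcc jknf brpjj hjqm pvj unsoa comev nkk frunh wolv xaai ervuz pbx
Hunk 4: at line 1 remove [brpjj] add [msab,rxlhl] -> 14 lines: rztcc jknf msab rxlhl hjqm pvj unsoa comev nkk frunh wolv xaai ervuz pbx
Hunk 5: at line 6 remove [comev] add [wljn,akh,tyu] -> 16 lines: rztcc jknf msab rxlhl hjqm pvj unsoa wljn akh tyu nkk frunh wolv xaai ervuz pbx
Hunk 6: at line 4 remove [hjqm,pvj,unsoa] add [aczm] -> 14 lines: rztcc jknf msab rxlhl aczm wljn akh tyu nkk frunh wolv xaai ervuz pbx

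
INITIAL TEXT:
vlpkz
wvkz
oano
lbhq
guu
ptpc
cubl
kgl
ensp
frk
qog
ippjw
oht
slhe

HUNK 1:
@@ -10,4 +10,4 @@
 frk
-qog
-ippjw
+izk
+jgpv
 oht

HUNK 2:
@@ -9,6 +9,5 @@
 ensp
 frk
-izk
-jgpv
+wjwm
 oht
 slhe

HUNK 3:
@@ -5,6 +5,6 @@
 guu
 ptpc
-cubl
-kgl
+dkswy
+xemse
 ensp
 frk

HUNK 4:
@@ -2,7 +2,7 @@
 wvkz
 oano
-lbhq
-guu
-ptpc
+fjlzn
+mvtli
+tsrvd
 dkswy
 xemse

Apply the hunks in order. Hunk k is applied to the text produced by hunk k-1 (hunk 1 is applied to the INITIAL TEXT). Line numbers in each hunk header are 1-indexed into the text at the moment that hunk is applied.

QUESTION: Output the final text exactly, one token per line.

Hunk 1: at line 10 remove [qog,ippjw] add [izk,jgpv] -> 14 lines: vlpkz wvkz oano lbhq guu ptpc cubl kgl ensp frk izk jgpv oht slhe
Hunk 2: at line 9 remove [izk,jgpv] add [wjwm] -> 13 lines: vlpkz wvkz oano lbhq guu ptpc cubl kgl ensp frk wjwm oht slhe
Hunk 3: at line 5 remove [cubl,kgl] add [dkswy,xemse] -> 13 lines: vlpkz wvkz oano lbhq guu ptpc dkswy xemse ensp frk wjwm oht slhe
Hunk 4: at line 2 remove [lbhq,guu,ptpc] add [fjlzn,mvtli,tsrvd] -> 13 lines: vlpkz wvkz oano fjlzn mvtli tsrvd dkswy xemse ensp frk wjwm oht slhe

Answer: vlpkz
wvkz
oano
fjlzn
mvtli
tsrvd
dkswy
xemse
ensp
frk
wjwm
oht
slhe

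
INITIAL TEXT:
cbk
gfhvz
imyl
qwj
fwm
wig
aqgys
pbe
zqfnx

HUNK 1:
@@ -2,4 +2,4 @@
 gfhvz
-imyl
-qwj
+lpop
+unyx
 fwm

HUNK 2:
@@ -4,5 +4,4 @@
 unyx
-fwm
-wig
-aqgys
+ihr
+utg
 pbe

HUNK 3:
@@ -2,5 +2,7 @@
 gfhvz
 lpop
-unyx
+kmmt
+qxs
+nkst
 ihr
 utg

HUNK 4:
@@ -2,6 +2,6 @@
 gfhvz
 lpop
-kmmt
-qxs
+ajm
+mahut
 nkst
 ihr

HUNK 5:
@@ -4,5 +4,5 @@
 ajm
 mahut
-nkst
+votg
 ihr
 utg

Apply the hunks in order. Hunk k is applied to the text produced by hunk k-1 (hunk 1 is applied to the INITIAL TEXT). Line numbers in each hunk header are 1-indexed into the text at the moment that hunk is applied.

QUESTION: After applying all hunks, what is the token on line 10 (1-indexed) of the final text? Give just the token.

Hunk 1: at line 2 remove [imyl,qwj] add [lpop,unyx] -> 9 lines: cbk gfhvz lpop unyx fwm wig aqgys pbe zqfnx
Hunk 2: at line 4 remove [fwm,wig,aqgys] add [ihr,utg] -> 8 lines: cbk gfhvz lpop unyx ihr utg pbe zqfnx
Hunk 3: at line 2 remove [unyx] add [kmmt,qxs,nkst] -> 10 lines: cbk gfhvz lpop kmmt qxs nkst ihr utg pbe zqfnx
Hunk 4: at line 2 remove [kmmt,qxs] add [ajm,mahut] -> 10 lines: cbk gfhvz lpop ajm mahut nkst ihr utg pbe zqfnx
Hunk 5: at line 4 remove [nkst] add [votg] -> 10 lines: cbk gfhvz lpop ajm mahut votg ihr utg pbe zqfnx
Final line 10: zqfnx

Answer: zqfnx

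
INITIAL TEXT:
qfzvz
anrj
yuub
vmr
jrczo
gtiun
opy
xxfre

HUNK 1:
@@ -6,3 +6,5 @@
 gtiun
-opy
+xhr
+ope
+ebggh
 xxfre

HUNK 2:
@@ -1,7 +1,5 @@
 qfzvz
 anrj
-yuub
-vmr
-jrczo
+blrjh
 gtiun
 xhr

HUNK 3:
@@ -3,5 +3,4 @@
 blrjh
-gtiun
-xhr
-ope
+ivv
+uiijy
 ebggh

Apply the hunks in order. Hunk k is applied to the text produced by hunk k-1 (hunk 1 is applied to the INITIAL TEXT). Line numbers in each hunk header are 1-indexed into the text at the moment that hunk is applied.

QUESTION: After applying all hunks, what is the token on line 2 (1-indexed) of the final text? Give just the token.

Hunk 1: at line 6 remove [opy] add [xhr,ope,ebggh] -> 10 lines: qfzvz anrj yuub vmr jrczo gtiun xhr ope ebggh xxfre
Hunk 2: at line 1 remove [yuub,vmr,jrczo] add [blrjh] -> 8 lines: qfzvz anrj blrjh gtiun xhr ope ebggh xxfre
Hunk 3: at line 3 remove [gtiun,xhr,ope] add [ivv,uiijy] -> 7 lines: qfzvz anrj blrjh ivv uiijy ebggh xxfre
Final line 2: anrj

Answer: anrj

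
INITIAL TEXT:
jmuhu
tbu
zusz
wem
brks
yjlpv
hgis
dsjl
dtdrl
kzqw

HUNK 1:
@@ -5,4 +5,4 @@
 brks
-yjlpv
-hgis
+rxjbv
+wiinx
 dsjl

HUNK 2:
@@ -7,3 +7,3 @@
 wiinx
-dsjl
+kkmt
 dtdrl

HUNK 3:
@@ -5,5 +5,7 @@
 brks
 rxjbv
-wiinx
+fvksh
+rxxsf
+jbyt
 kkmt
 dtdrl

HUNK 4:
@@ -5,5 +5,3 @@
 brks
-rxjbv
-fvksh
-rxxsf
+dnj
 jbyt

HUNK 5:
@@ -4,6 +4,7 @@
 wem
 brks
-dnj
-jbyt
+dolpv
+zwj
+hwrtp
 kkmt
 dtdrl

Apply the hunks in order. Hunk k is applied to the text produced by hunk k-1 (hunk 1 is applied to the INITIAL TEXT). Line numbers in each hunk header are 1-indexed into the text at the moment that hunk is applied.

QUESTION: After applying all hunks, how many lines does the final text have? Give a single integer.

Answer: 11

Derivation:
Hunk 1: at line 5 remove [yjlpv,hgis] add [rxjbv,wiinx] -> 10 lines: jmuhu tbu zusz wem brks rxjbv wiinx dsjl dtdrl kzqw
Hunk 2: at line 7 remove [dsjl] add [kkmt] -> 10 lines: jmuhu tbu zusz wem brks rxjbv wiinx kkmt dtdrl kzqw
Hunk 3: at line 5 remove [wiinx] add [fvksh,rxxsf,jbyt] -> 12 lines: jmuhu tbu zusz wem brks rxjbv fvksh rxxsf jbyt kkmt dtdrl kzqw
Hunk 4: at line 5 remove [rxjbv,fvksh,rxxsf] add [dnj] -> 10 lines: jmuhu tbu zusz wem brks dnj jbyt kkmt dtdrl kzqw
Hunk 5: at line 4 remove [dnj,jbyt] add [dolpv,zwj,hwrtp] -> 11 lines: jmuhu tbu zusz wem brks dolpv zwj hwrtp kkmt dtdrl kzqw
Final line count: 11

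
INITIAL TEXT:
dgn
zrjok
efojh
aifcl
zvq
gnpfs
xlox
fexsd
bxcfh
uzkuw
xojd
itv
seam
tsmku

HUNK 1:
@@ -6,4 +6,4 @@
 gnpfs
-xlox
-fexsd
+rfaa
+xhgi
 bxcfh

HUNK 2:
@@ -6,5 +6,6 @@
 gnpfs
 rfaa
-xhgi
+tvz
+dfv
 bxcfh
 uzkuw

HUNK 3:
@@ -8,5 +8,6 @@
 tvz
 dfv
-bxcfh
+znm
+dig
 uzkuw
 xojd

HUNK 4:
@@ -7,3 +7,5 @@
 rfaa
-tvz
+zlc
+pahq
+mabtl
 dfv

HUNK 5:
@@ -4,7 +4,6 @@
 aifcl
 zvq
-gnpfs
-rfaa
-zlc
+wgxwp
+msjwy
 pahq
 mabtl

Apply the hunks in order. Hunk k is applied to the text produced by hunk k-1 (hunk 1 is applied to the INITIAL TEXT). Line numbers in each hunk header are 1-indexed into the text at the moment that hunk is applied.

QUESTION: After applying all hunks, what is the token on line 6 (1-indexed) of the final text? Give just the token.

Answer: wgxwp

Derivation:
Hunk 1: at line 6 remove [xlox,fexsd] add [rfaa,xhgi] -> 14 lines: dgn zrjok efojh aifcl zvq gnpfs rfaa xhgi bxcfh uzkuw xojd itv seam tsmku
Hunk 2: at line 6 remove [xhgi] add [tvz,dfv] -> 15 lines: dgn zrjok efojh aifcl zvq gnpfs rfaa tvz dfv bxcfh uzkuw xojd itv seam tsmku
Hunk 3: at line 8 remove [bxcfh] add [znm,dig] -> 16 lines: dgn zrjok efojh aifcl zvq gnpfs rfaa tvz dfv znm dig uzkuw xojd itv seam tsmku
Hunk 4: at line 7 remove [tvz] add [zlc,pahq,mabtl] -> 18 lines: dgn zrjok efojh aifcl zvq gnpfs rfaa zlc pahq mabtl dfv znm dig uzkuw xojd itv seam tsmku
Hunk 5: at line 4 remove [gnpfs,rfaa,zlc] add [wgxwp,msjwy] -> 17 lines: dgn zrjok efojh aifcl zvq wgxwp msjwy pahq mabtl dfv znm dig uzkuw xojd itv seam tsmku
Final line 6: wgxwp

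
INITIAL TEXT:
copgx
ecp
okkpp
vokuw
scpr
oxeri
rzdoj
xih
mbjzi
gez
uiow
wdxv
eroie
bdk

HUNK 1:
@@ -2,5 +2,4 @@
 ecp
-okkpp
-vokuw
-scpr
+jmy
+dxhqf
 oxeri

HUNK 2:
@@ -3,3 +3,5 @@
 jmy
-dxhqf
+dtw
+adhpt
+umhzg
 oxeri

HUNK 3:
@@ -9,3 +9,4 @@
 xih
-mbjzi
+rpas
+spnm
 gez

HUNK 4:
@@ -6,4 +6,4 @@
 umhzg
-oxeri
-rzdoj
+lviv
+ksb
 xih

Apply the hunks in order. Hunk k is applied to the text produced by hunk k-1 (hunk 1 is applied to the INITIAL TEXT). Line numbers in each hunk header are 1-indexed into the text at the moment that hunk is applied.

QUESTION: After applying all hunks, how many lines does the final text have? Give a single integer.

Answer: 16

Derivation:
Hunk 1: at line 2 remove [okkpp,vokuw,scpr] add [jmy,dxhqf] -> 13 lines: copgx ecp jmy dxhqf oxeri rzdoj xih mbjzi gez uiow wdxv eroie bdk
Hunk 2: at line 3 remove [dxhqf] add [dtw,adhpt,umhzg] -> 15 lines: copgx ecp jmy dtw adhpt umhzg oxeri rzdoj xih mbjzi gez uiow wdxv eroie bdk
Hunk 3: at line 9 remove [mbjzi] add [rpas,spnm] -> 16 lines: copgx ecp jmy dtw adhpt umhzg oxeri rzdoj xih rpas spnm gez uiow wdxv eroie bdk
Hunk 4: at line 6 remove [oxeri,rzdoj] add [lviv,ksb] -> 16 lines: copgx ecp jmy dtw adhpt umhzg lviv ksb xih rpas spnm gez uiow wdxv eroie bdk
Final line count: 16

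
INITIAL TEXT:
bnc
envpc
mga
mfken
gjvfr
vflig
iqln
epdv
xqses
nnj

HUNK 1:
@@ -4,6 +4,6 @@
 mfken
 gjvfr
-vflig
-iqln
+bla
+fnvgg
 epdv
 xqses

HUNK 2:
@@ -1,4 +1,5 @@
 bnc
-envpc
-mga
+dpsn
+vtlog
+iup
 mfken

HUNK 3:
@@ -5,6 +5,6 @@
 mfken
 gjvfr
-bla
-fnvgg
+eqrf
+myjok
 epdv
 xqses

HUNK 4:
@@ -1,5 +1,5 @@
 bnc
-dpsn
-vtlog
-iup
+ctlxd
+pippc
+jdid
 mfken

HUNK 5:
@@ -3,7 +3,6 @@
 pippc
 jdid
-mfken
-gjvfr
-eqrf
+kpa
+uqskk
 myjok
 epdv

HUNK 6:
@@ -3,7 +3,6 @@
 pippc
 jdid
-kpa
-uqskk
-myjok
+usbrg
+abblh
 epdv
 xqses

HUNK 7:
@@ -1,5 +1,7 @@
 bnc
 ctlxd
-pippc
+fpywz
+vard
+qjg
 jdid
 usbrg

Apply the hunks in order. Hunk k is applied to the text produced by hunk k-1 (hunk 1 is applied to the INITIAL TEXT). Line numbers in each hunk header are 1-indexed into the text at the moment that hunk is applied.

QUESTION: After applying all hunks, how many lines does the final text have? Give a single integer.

Answer: 11

Derivation:
Hunk 1: at line 4 remove [vflig,iqln] add [bla,fnvgg] -> 10 lines: bnc envpc mga mfken gjvfr bla fnvgg epdv xqses nnj
Hunk 2: at line 1 remove [envpc,mga] add [dpsn,vtlog,iup] -> 11 lines: bnc dpsn vtlog iup mfken gjvfr bla fnvgg epdv xqses nnj
Hunk 3: at line 5 remove [bla,fnvgg] add [eqrf,myjok] -> 11 lines: bnc dpsn vtlog iup mfken gjvfr eqrf myjok epdv xqses nnj
Hunk 4: at line 1 remove [dpsn,vtlog,iup] add [ctlxd,pippc,jdid] -> 11 lines: bnc ctlxd pippc jdid mfken gjvfr eqrf myjok epdv xqses nnj
Hunk 5: at line 3 remove [mfken,gjvfr,eqrf] add [kpa,uqskk] -> 10 lines: bnc ctlxd pippc jdid kpa uqskk myjok epdv xqses nnj
Hunk 6: at line 3 remove [kpa,uqskk,myjok] add [usbrg,abblh] -> 9 lines: bnc ctlxd pippc jdid usbrg abblh epdv xqses nnj
Hunk 7: at line 1 remove [pippc] add [fpywz,vard,qjg] -> 11 lines: bnc ctlxd fpywz vard qjg jdid usbrg abblh epdv xqses nnj
Final line count: 11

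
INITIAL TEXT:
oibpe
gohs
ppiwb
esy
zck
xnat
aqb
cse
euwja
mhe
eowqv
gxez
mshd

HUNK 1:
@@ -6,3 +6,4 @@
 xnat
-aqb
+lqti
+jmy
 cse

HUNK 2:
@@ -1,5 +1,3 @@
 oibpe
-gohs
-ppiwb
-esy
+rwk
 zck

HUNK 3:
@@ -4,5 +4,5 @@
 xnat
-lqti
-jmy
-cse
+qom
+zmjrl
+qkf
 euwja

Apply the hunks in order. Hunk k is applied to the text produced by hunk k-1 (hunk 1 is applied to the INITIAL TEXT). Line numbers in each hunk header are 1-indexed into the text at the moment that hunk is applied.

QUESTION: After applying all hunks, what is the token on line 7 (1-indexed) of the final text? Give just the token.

Answer: qkf

Derivation:
Hunk 1: at line 6 remove [aqb] add [lqti,jmy] -> 14 lines: oibpe gohs ppiwb esy zck xnat lqti jmy cse euwja mhe eowqv gxez mshd
Hunk 2: at line 1 remove [gohs,ppiwb,esy] add [rwk] -> 12 lines: oibpe rwk zck xnat lqti jmy cse euwja mhe eowqv gxez mshd
Hunk 3: at line 4 remove [lqti,jmy,cse] add [qom,zmjrl,qkf] -> 12 lines: oibpe rwk zck xnat qom zmjrl qkf euwja mhe eowqv gxez mshd
Final line 7: qkf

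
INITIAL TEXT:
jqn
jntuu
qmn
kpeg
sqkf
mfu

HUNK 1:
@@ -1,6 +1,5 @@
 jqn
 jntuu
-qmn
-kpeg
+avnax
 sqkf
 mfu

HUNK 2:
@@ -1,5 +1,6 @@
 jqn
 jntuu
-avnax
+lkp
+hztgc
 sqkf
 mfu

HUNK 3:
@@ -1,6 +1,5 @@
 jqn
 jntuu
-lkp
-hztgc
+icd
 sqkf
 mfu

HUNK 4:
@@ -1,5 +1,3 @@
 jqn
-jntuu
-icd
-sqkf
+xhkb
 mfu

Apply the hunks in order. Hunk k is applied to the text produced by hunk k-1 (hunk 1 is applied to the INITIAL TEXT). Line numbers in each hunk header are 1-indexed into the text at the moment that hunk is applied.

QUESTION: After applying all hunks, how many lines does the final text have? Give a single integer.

Answer: 3

Derivation:
Hunk 1: at line 1 remove [qmn,kpeg] add [avnax] -> 5 lines: jqn jntuu avnax sqkf mfu
Hunk 2: at line 1 remove [avnax] add [lkp,hztgc] -> 6 lines: jqn jntuu lkp hztgc sqkf mfu
Hunk 3: at line 1 remove [lkp,hztgc] add [icd] -> 5 lines: jqn jntuu icd sqkf mfu
Hunk 4: at line 1 remove [jntuu,icd,sqkf] add [xhkb] -> 3 lines: jqn xhkb mfu
Final line count: 3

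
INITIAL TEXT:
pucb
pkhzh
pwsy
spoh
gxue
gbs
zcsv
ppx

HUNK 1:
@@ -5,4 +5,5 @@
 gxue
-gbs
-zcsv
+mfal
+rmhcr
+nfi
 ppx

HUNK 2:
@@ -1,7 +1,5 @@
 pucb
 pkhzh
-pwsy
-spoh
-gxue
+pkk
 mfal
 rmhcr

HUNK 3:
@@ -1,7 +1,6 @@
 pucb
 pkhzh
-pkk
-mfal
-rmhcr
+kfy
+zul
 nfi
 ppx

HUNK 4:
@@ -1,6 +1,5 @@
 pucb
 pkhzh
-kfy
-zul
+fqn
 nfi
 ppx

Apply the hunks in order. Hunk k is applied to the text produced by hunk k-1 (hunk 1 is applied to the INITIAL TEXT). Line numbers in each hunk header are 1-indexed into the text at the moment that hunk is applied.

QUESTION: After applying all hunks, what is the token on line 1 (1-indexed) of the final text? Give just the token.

Hunk 1: at line 5 remove [gbs,zcsv] add [mfal,rmhcr,nfi] -> 9 lines: pucb pkhzh pwsy spoh gxue mfal rmhcr nfi ppx
Hunk 2: at line 1 remove [pwsy,spoh,gxue] add [pkk] -> 7 lines: pucb pkhzh pkk mfal rmhcr nfi ppx
Hunk 3: at line 1 remove [pkk,mfal,rmhcr] add [kfy,zul] -> 6 lines: pucb pkhzh kfy zul nfi ppx
Hunk 4: at line 1 remove [kfy,zul] add [fqn] -> 5 lines: pucb pkhzh fqn nfi ppx
Final line 1: pucb

Answer: pucb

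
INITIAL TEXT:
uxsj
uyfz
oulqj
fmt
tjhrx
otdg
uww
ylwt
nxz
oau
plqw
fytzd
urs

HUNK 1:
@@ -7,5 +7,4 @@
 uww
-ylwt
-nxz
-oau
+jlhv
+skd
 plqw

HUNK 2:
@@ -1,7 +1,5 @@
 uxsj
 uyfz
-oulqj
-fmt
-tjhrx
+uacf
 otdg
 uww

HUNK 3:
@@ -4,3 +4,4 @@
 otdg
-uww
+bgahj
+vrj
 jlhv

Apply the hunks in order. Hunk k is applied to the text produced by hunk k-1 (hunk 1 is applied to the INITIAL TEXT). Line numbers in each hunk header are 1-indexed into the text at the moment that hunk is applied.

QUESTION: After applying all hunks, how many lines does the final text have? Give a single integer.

Hunk 1: at line 7 remove [ylwt,nxz,oau] add [jlhv,skd] -> 12 lines: uxsj uyfz oulqj fmt tjhrx otdg uww jlhv skd plqw fytzd urs
Hunk 2: at line 1 remove [oulqj,fmt,tjhrx] add [uacf] -> 10 lines: uxsj uyfz uacf otdg uww jlhv skd plqw fytzd urs
Hunk 3: at line 4 remove [uww] add [bgahj,vrj] -> 11 lines: uxsj uyfz uacf otdg bgahj vrj jlhv skd plqw fytzd urs
Final line count: 11

Answer: 11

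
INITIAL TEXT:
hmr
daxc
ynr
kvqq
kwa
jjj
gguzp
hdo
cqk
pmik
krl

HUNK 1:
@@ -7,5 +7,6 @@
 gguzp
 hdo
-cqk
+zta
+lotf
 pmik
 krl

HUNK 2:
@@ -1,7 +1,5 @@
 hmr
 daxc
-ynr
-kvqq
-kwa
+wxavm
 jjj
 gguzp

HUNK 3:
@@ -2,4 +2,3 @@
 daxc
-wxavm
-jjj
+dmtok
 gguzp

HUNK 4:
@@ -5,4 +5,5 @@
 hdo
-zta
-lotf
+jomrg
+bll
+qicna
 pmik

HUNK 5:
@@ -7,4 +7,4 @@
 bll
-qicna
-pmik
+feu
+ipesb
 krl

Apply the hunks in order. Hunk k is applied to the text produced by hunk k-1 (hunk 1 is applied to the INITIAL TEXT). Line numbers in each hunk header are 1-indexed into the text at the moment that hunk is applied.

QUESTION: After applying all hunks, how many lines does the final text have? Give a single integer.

Hunk 1: at line 7 remove [cqk] add [zta,lotf] -> 12 lines: hmr daxc ynr kvqq kwa jjj gguzp hdo zta lotf pmik krl
Hunk 2: at line 1 remove [ynr,kvqq,kwa] add [wxavm] -> 10 lines: hmr daxc wxavm jjj gguzp hdo zta lotf pmik krl
Hunk 3: at line 2 remove [wxavm,jjj] add [dmtok] -> 9 lines: hmr daxc dmtok gguzp hdo zta lotf pmik krl
Hunk 4: at line 5 remove [zta,lotf] add [jomrg,bll,qicna] -> 10 lines: hmr daxc dmtok gguzp hdo jomrg bll qicna pmik krl
Hunk 5: at line 7 remove [qicna,pmik] add [feu,ipesb] -> 10 lines: hmr daxc dmtok gguzp hdo jomrg bll feu ipesb krl
Final line count: 10

Answer: 10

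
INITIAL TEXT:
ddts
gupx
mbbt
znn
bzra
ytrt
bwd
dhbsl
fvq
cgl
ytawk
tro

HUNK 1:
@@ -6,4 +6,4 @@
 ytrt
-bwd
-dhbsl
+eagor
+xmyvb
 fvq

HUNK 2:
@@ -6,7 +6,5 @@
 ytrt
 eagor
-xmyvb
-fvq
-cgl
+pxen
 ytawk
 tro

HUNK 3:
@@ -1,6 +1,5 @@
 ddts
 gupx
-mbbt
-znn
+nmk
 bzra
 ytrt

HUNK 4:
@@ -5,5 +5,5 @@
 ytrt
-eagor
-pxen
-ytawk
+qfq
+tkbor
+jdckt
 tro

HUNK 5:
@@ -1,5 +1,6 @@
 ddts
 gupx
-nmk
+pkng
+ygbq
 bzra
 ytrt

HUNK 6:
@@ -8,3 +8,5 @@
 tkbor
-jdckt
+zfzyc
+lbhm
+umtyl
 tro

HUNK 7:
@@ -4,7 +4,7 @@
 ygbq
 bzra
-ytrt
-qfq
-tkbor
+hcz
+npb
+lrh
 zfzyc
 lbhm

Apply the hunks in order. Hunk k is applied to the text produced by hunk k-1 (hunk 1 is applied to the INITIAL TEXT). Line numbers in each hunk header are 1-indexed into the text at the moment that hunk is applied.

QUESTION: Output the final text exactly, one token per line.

Answer: ddts
gupx
pkng
ygbq
bzra
hcz
npb
lrh
zfzyc
lbhm
umtyl
tro

Derivation:
Hunk 1: at line 6 remove [bwd,dhbsl] add [eagor,xmyvb] -> 12 lines: ddts gupx mbbt znn bzra ytrt eagor xmyvb fvq cgl ytawk tro
Hunk 2: at line 6 remove [xmyvb,fvq,cgl] add [pxen] -> 10 lines: ddts gupx mbbt znn bzra ytrt eagor pxen ytawk tro
Hunk 3: at line 1 remove [mbbt,znn] add [nmk] -> 9 lines: ddts gupx nmk bzra ytrt eagor pxen ytawk tro
Hunk 4: at line 5 remove [eagor,pxen,ytawk] add [qfq,tkbor,jdckt] -> 9 lines: ddts gupx nmk bzra ytrt qfq tkbor jdckt tro
Hunk 5: at line 1 remove [nmk] add [pkng,ygbq] -> 10 lines: ddts gupx pkng ygbq bzra ytrt qfq tkbor jdckt tro
Hunk 6: at line 8 remove [jdckt] add [zfzyc,lbhm,umtyl] -> 12 lines: ddts gupx pkng ygbq bzra ytrt qfq tkbor zfzyc lbhm umtyl tro
Hunk 7: at line 4 remove [ytrt,qfq,tkbor] add [hcz,npb,lrh] -> 12 lines: ddts gupx pkng ygbq bzra hcz npb lrh zfzyc lbhm umtyl tro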